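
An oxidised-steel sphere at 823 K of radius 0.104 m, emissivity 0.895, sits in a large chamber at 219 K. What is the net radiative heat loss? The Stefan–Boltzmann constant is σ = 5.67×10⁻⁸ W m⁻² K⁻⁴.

A = 4πr² = 4π × (0.104)² = 0.136 m².
Q = εσA(T⁴ − T_s⁴). T⁴ − T_s⁴ = (823)⁴ − (219)⁴ = 4.59×10^11 − 2.30×10^9 = 4.56×10^11 K⁴.
Q = 0.895 × 5.67×10⁻⁸ × 0.136 × 4.56×10^11 = 3150 W.

Q ≈ 3150 W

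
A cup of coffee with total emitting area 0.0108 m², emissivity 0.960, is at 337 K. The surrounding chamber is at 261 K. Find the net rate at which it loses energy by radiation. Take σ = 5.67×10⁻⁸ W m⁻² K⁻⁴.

Q = εσA(T⁴ − T_s⁴). T⁴ − T_s⁴ = (337)⁴ − (261)⁴ = 1.29×10^10 − 4.64×10^9 = 8.26×10^9 K⁴.
Q = 0.960 × 5.67×10⁻⁸ × 0.0108 × 8.26×10^9 = 4.85 W.

Q ≈ 4.85 W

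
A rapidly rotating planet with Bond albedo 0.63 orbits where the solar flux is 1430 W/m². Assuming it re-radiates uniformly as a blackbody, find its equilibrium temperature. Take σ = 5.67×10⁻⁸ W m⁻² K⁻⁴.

Power absorbed = (1−a)S·πR²; power emitted = 4πR²σT⁴. Equating and cancelling πR²:
T = ((1−a)S / 4σ)^(1/4) = (529 / (4 × 5.67×10⁻⁸))^(1/4) = (2.33×10^9)^(1/4).
T = 220 K.

T ≈ 220 K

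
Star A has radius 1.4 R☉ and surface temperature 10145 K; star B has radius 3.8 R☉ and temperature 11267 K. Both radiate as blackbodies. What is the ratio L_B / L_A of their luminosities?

L = 4πR²σT⁴ ∝ R²T⁴, so L_B/L_A = (3.8/1.4)² × (11267/10145)⁴ = 7.37 × 1.52 = 11.2.

L_B/L_A ≈ 11.2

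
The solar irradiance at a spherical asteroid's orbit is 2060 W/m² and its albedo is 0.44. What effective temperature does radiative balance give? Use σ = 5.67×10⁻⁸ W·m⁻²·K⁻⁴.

Power absorbed = (1−a)S·πR²; power emitted = 4πR²σT⁴. Equating and cancelling πR²:
T = ((1−a)S / 4σ)^(1/4) = (1150 / (4 × 5.67×10⁻⁸))^(1/4) = (5.09×10^9)^(1/4).
T = 267 K.

T ≈ 267 K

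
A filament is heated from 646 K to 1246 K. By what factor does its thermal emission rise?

P ∝ T⁴, so the ratio is (1246/646)⁴ = (1.929)⁴ = 13.8.

ratio ≈ 13.8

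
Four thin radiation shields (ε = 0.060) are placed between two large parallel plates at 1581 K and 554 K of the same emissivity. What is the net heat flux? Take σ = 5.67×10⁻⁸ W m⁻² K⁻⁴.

q ≈ 2160 W/m²

Each of the 5 gaps contributes resistance (2/ε − 1) = 2/0.060 − 1 = 32.33; total = 161.7.
q = σ(T₁⁴ − T₂⁴) / 161.7 = 5.67×10⁻⁸ × 6.15×10^12 / 161.7 = 2160 W/m².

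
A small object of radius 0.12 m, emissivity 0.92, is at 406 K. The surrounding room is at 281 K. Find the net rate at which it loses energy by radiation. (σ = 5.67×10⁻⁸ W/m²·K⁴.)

Q ≈ 198 W

A = 4πr² = 4π × (0.12)² = 0.181 m².
Q = εσA(T⁴ − T_s⁴). T⁴ − T_s⁴ = (406)⁴ − (281)⁴ = 2.72×10^10 − 6.23×10^9 = 2.09×10^10 K⁴.
Q = 0.92 × 5.67×10⁻⁸ × 0.181 × 2.09×10^10 = 198 W.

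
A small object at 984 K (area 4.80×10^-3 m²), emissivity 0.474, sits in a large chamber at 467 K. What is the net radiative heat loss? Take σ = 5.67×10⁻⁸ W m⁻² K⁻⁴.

Q = εσA(T⁴ − T_s⁴). T⁴ − T_s⁴ = (984)⁴ − (467)⁴ = 9.38×10^11 − 4.76×10^10 = 8.90×10^11 K⁴.
Q = 0.474 × 5.67×10⁻⁸ × 4.80×10^-3 × 8.90×10^11 = 115 W.

Q ≈ 115 W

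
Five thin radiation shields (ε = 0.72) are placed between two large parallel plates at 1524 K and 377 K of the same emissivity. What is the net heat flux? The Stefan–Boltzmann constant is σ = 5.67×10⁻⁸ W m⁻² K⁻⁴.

Each of the 6 gaps contributes resistance (2/ε − 1) = 2/0.72 − 1 = 1.778; total = 10.67.
q = σ(T₁⁴ − T₂⁴) / 10.67 = 5.67×10⁻⁸ × 5.37×10^12 / 10.67 = 28600 W/m².

q ≈ 28600 W/m²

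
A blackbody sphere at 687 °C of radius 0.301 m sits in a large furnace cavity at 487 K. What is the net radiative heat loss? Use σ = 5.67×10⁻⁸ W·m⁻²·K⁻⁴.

A = 4πr² = 4π × (0.301)² = 1.14 m².
Convert: 687 °C = 960 K.
Q = σA(T⁴ − T_s⁴). T⁴ − T_s⁴ = (960)⁴ − (487)⁴ = 8.49×10^11 − 5.62×10^10 = 7.93×10^11 K⁴.
Q = 5.67×10⁻⁸ × 1.14 × 7.93×10^11 = 51200 W.

Q ≈ 51200 W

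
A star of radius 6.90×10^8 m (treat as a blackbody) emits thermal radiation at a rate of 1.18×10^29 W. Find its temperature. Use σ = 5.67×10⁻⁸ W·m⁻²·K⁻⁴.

T ≈ 24300 K

A = 4πr² = 4π × (6.90×10^8)² = 5.98×10^18 m².
From P = σAT⁴, T = (P / σA)^(1/4) = (1.18×10^29 / (5.67×10⁻⁸ × 5.98×10^18))^(1/4).
T = (3.48×10^17)^(1/4) = 24300 K.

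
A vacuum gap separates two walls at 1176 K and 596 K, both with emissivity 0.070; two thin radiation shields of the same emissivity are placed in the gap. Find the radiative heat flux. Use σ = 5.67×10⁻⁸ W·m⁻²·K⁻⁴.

Each of the 3 gaps contributes resistance (2/ε − 1) = 2/0.070 − 1 = 27.57; total = 82.71.
q = σ(T₁⁴ − T₂⁴) / 82.71 = 5.67×10⁻⁸ × 1.79×10^12 / 82.71 = 1220 W/m².

q ≈ 1220 W/m²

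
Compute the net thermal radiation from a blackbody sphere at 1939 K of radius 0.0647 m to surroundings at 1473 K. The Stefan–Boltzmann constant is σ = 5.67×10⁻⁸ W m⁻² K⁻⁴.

A = 4πr² = 4π × (0.0647)² = 0.0526 m².
Q = σA(T⁴ − T_s⁴). T⁴ − T_s⁴ = (1939)⁴ − (1473)⁴ = 1.41×10^13 − 4.71×10^12 = 9.43×10^12 K⁴.
Q = 5.67×10⁻⁸ × 0.0526 × 9.43×10^12 = 28100 W.

Q ≈ 28100 W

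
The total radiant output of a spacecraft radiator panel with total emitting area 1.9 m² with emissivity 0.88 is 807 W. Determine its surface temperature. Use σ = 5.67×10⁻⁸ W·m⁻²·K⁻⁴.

From P = εσAT⁴, T = (P / εσA)^(1/4) = (807 / (0.88 × 5.67×10⁻⁸ × 1.90))^(1/4).
T = (8.51×10^9)^(1/4) = 304 K.

T ≈ 304 K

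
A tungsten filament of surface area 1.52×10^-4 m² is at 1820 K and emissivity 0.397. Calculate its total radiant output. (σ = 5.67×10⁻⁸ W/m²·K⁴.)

P ≈ 37.5 W

P = εσAT⁴ = 0.397 × 5.67×10⁻⁸ × 1.52×10^-4 × (1820)⁴ = 0.397 × 5.67×10⁻⁸ × 1.52×10^-4 × 1.10×10^13.
P = 37.5 W.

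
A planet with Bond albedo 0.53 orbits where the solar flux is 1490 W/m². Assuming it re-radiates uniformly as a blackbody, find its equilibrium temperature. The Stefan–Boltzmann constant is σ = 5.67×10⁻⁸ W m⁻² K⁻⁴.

T ≈ 236 K

Power absorbed = (1−a)S·πR²; power emitted = 4πR²σT⁴. Equating and cancelling πR²:
T = ((1−a)S / 4σ)^(1/4) = (700 / (4 × 5.67×10⁻⁸))^(1/4) = (3.09×10^9)^(1/4).
T = 236 K.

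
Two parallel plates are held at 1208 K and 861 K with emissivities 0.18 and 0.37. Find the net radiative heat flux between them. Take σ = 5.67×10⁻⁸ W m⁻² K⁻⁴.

q ≈ 12300 W/m²

For two large parallel gray plates, q = σ(T₁⁴ − T₂⁴) / (1/ε₁ + 1/ε₂ − 1).
1/ε₁ + 1/ε₂ − 1 = 1/0.18 + 1/0.37 − 1 = 7.258.
T₁⁴ − T₂⁴ = 2.13×10^12 − 5.50×10^11 = 1.58×10^12 K⁴.
q = 5.67×10⁻⁸ × 1.58×10^12 / 7.258 = 12300 W/m².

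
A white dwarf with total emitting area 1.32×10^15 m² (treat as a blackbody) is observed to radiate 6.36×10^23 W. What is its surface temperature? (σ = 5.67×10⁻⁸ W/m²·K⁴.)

From P = σAT⁴, T = (P / σA)^(1/4) = (6.36×10^23 / (5.67×10⁻⁸ × 1.32×10^15))^(1/4).
T = (8.50×10^15)^(1/4) = 9600 K.

T ≈ 9600 K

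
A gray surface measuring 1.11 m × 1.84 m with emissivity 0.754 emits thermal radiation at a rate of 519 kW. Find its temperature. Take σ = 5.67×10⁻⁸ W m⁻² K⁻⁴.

A = 1.11 × 1.84 = 2.04 m².
From P = εσAT⁴, T = (P / εσA)^(1/4) = (5.19×10^5 / (0.754 × 5.67×10⁻⁸ × 2.04))^(1/4).
T = (5.94×10^12)^(1/4) = 1560 K.

T ≈ 1560 K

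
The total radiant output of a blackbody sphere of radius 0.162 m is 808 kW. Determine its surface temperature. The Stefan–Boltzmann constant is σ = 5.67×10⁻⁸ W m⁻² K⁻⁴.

A = 4πr² = 4π × (0.162)² = 0.330 m².
From P = σAT⁴, T = (P / σA)^(1/4) = (8.08×10^5 / (5.67×10⁻⁸ × 0.330))^(1/4).
T = (4.32×10^13)^(1/4) = 2560 K.

T ≈ 2560 K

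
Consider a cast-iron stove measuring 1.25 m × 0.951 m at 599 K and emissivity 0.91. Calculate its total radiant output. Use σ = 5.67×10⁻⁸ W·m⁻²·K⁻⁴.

A = 1.25 × 0.951 = 1.19 m².
P = εσAT⁴ = 0.91 × 5.67×10⁻⁸ × 1.19 × (599)⁴ = 0.91 × 5.67×10⁻⁸ × 1.19 × 1.29×10^11.
P = 7900 W.

P ≈ 7900 W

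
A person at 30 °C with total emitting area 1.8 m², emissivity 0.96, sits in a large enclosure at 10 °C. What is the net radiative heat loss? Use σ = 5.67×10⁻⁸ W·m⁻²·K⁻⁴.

Convert: 30 °C = 303 K; 10 °C = 283 K.
Q = εσA(T⁴ − T_s⁴). T⁴ − T_s⁴ = (303)⁴ − (283)⁴ = 8.43×10^9 − 6.41×10^9 = 2.01×10^9 K⁴.
Q = 0.96 × 5.67×10⁻⁸ × 1.80 × 2.01×10^9 = 197 W.

Q ≈ 197 W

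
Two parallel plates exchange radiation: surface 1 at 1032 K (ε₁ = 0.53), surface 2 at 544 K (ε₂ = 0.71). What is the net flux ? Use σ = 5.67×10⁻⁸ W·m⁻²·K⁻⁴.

For two large parallel gray plates, q = σ(T₁⁴ − T₂⁴) / (1/ε₁ + 1/ε₂ − 1).
1/ε₁ + 1/ε₂ − 1 = 1/0.53 + 1/0.71 − 1 = 2.295.
T₁⁴ − T₂⁴ = 1.13×10^12 − 8.76×10^10 = 1.05×10^12 K⁴.
q = 5.67×10⁻⁸ × 1.05×10^12 / 2.295 = 25900 W/m².

q ≈ 25900 W/m²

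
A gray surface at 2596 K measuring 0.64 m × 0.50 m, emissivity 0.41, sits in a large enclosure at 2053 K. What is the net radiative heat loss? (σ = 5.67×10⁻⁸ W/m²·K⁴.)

A = 0.64 × 0.50 = 0.320 m².
Q = εσA(T⁴ − T_s⁴). T⁴ − T_s⁴ = (2596)⁴ − (2053)⁴ = 4.54×10^13 − 1.78×10^13 = 2.77×10^13 K⁴.
Q = 0.41 × 5.67×10⁻⁸ × 0.320 × 2.77×10^13 = 2.06×10^5 W.

Q ≈ 2.06×10^5 W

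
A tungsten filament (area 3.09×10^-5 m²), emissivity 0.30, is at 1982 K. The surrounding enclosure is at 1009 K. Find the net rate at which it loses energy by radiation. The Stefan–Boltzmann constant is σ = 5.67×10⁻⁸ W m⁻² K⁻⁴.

Q ≈ 7.57 W

Q = εσA(T⁴ − T_s⁴). T⁴ − T_s⁴ = (1982)⁴ − (1009)⁴ = 1.54×10^13 − 1.04×10^12 = 1.44×10^13 K⁴.
Q = 0.30 × 5.67×10⁻⁸ × 3.09×10^-5 × 1.44×10^13 = 7.57 W.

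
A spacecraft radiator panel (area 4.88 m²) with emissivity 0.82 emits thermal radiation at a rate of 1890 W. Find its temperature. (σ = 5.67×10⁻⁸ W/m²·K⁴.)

From P = εσAT⁴, T = (P / εσA)^(1/4) = (1890 / (0.82 × 5.67×10⁻⁸ × 4.88))^(1/4).
T = (8.33×10^9)^(1/4) = 302 K.

T ≈ 302 K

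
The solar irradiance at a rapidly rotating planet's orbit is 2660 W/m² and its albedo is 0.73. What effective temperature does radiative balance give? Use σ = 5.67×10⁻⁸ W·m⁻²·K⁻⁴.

T ≈ 237 K

Power absorbed = (1−a)S·πR²; power emitted = 4πR²σT⁴. Equating and cancelling πR²:
T = ((1−a)S / 4σ)^(1/4) = (718 / (4 × 5.67×10⁻⁸))^(1/4) = (3.17×10^9)^(1/4).
T = 237 K.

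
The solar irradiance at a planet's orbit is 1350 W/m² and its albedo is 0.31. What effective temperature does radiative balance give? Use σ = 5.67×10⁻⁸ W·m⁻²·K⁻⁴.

T ≈ 253 K

Power absorbed = (1−a)S·πR²; power emitted = 4πR²σT⁴. Equating and cancelling πR²:
T = ((1−a)S / 4σ)^(1/4) = (931 / (4 × 5.67×10⁻⁸))^(1/4) = (4.11×10^9)^(1/4).
T = 253 K.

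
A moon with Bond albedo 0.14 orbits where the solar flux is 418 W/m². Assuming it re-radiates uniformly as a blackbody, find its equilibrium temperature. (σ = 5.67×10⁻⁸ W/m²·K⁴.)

T ≈ 200 K

Power absorbed = (1−a)S·πR²; power emitted = 4πR²σT⁴. Equating and cancelling πR²:
T = ((1−a)S / 4σ)^(1/4) = (359 / (4 × 5.67×10⁻⁸))^(1/4) = (1.59×10^9)^(1/4).
T = 200 K.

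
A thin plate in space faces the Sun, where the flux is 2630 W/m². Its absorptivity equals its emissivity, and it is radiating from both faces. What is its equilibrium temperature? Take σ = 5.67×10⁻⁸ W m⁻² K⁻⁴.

T ≈ 390 K

Absorbed flux αS = emitted flux 2εσT⁴ per unit area; with α = ε this gives T = (S/2σ)^(1/4).
T = (2630 / (2 × 5.67×10⁻⁸))^(1/4) = (2.32×10^10)^(1/4).
T = 390 K.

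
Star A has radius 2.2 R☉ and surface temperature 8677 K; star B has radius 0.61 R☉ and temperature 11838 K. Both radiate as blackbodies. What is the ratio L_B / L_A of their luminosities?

L = 4πR²σT⁴ ∝ R²T⁴, so L_B/L_A = (0.61/2.2)² × (11838/8677)⁴ = 0.0769 × 3.46 = 0.266.

L_B/L_A ≈ 0.266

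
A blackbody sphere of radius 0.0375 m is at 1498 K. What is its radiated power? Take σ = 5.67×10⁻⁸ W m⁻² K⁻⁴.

P ≈ 5050 W

A = 4πr² = 4π × (0.0375)² = 0.0177 m².
P = σAT⁴ = 5.67×10⁻⁸ × 0.0177 × (1498)⁴ = 5.67×10⁻⁸ × 0.0177 × 5.04×10^12.
P = 5050 W.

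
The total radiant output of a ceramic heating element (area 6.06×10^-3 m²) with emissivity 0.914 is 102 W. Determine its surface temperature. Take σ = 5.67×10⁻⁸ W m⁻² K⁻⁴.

From P = εσAT⁴, T = (P / εσA)^(1/4) = (102 / (0.914 × 5.67×10⁻⁸ × 6.06×10^-3))^(1/4).
T = (3.25×10^11)^(1/4) = 755 K.

T ≈ 755 K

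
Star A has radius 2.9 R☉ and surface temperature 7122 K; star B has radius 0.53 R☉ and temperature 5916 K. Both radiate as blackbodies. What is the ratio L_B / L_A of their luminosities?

L = 4πR²σT⁴ ∝ R²T⁴, so L_B/L_A = (0.53/2.9)² × (5916/7122)⁴ = 0.0334 × 0.476 = 0.0159.

L_B/L_A ≈ 0.0159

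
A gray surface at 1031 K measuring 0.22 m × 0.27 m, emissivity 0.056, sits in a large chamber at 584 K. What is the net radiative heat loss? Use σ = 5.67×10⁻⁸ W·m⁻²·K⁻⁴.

Q ≈ 191 W

A = 0.22 × 0.27 = 0.0594 m².
Q = εσA(T⁴ − T_s⁴). T⁴ − T_s⁴ = (1031)⁴ − (584)⁴ = 1.13×10^12 − 1.16×10^11 = 1.01×10^12 K⁴.
Q = 0.056 × 5.67×10⁻⁸ × 0.0594 × 1.01×10^12 = 191 W.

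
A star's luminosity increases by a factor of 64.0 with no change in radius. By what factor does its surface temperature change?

factor ≈ 2.83

P ∝ T⁴ ⇒ T ∝ P^(1/4), so T scales by (64.0)^(1/4) = 2.83.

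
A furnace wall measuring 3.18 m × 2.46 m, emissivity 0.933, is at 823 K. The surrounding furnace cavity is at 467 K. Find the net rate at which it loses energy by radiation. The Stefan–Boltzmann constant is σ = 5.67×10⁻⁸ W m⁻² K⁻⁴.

Q ≈ 1.70×10^5 W

A = 3.18 × 2.46 = 7.82 m².
Q = εσA(T⁴ − T_s⁴). T⁴ − T_s⁴ = (823)⁴ − (467)⁴ = 4.59×10^11 − 4.76×10^10 = 4.11×10^11 K⁴.
Q = 0.933 × 5.67×10⁻⁸ × 7.82 × 4.11×10^11 = 1.70×10^5 W.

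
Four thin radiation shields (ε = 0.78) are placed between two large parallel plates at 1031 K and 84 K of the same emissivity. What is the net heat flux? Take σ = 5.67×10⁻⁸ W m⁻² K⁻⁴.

Each of the 5 gaps contributes resistance (2/ε − 1) = 2/0.78 − 1 = 1.564; total = 7.821.
q = σ(T₁⁴ − T₂⁴) / 7.821 = 5.67×10⁻⁸ × 1.13×10^12 / 7.821 = 8190 W/m².

q ≈ 8190 W/m²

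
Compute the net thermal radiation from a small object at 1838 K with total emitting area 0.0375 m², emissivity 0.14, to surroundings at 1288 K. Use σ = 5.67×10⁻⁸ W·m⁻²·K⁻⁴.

Q ≈ 2580 W

Q = εσA(T⁴ − T_s⁴). T⁴ − T_s⁴ = (1838)⁴ − (1288)⁴ = 1.14×10^13 − 2.75×10^12 = 8.66×10^12 K⁴.
Q = 0.14 × 5.67×10⁻⁸ × 0.0375 × 8.66×10^12 = 2580 W.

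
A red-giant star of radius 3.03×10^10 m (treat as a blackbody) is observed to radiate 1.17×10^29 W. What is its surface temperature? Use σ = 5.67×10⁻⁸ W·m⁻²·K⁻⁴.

A = 4πr² = 4π × (3.03×10^10)² = 1.15×10^22 m².
From P = σAT⁴, T = (P / σA)^(1/4) = (1.17×10^29 / (5.67×10⁻⁸ × 1.15×10^22))^(1/4).
T = (1.79×10^14)^(1/4) = 3660 K.

T ≈ 3660 K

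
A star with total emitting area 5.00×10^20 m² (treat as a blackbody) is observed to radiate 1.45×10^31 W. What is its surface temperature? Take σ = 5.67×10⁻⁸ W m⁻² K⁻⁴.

T ≈ 26700 K

From P = σAT⁴, T = (P / σA)^(1/4) = (1.45×10^31 / (5.67×10⁻⁸ × 5.00×10^20))^(1/4).
T = (5.11×10^17)^(1/4) = 26700 K.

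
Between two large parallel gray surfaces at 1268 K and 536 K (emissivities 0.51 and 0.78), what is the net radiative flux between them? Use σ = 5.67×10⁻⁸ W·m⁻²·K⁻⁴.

q ≈ 63300 W/m²

For two large parallel gray plates, q = σ(T₁⁴ − T₂⁴) / (1/ε₁ + 1/ε₂ − 1).
1/ε₁ + 1/ε₂ − 1 = 1/0.51 + 1/0.78 − 1 = 2.243.
T₁⁴ − T₂⁴ = 2.59×10^12 − 8.25×10^10 = 2.50×10^12 K⁴.
q = 5.67×10⁻⁸ × 2.50×10^12 / 2.243 = 63300 W/m².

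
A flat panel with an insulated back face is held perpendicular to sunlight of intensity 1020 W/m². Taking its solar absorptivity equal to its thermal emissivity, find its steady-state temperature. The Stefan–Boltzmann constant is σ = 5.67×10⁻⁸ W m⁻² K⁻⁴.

Absorbed flux αS = emitted flux εσT⁴ (one radiating face); with α = ε, T = (S/σ)^(1/4).
T = (1020 / 5.67×10⁻⁸)^(1/4) = (1.80×10^10)^(1/4).
T = 366 K.

T ≈ 366 K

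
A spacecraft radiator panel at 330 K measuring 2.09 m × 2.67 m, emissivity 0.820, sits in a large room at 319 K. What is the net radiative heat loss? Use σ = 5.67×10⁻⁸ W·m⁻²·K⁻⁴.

A = 2.09 × 2.67 = 5.58 m².
Q = εσA(T⁴ − T_s⁴). T⁴ − T_s⁴ = (330)⁴ − (319)⁴ = 1.19×10^10 − 1.04×10^10 = 1.50×10^9 K⁴.
Q = 0.820 × 5.67×10⁻⁸ × 5.58 × 1.50×10^9 = 390 W.

Q ≈ 390 W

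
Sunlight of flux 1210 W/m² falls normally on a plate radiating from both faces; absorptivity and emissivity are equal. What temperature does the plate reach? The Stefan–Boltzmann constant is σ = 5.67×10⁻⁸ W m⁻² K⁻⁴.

Absorbed flux αS = emitted flux 2εσT⁴ per unit area; with α = ε this gives T = (S/2σ)^(1/4).
T = (1210 / (2 × 5.67×10⁻⁸))^(1/4) = (1.07×10^10)^(1/4).
T = 321 K.

T ≈ 321 K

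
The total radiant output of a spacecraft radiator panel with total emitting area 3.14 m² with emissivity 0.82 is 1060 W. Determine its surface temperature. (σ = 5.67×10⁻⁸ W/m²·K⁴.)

From P = εσAT⁴, T = (P / εσA)^(1/4) = (1060 / (0.82 × 5.67×10⁻⁸ × 3.14))^(1/4).
T = (7.26×10^9)^(1/4) = 292 K.

T ≈ 292 K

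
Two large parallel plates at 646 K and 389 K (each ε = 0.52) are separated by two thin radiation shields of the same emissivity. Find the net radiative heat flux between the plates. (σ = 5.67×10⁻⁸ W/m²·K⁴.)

q ≈ 1000 W/m²

Each of the 3 gaps contributes resistance (2/ε − 1) = 2/0.52 − 1 = 2.846; total = 8.538.
q = σ(T₁⁴ − T₂⁴) / 8.538 = 5.67×10⁻⁸ × 1.51×10^11 / 8.538 = 1000 W/m².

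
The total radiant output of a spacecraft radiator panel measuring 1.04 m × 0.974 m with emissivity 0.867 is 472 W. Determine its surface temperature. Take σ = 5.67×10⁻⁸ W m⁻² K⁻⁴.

A = 1.04 × 0.974 = 1.01 m².
From P = εσAT⁴, T = (P / εσA)^(1/4) = (472 / (0.867 × 5.67×10⁻⁸ × 1.01))^(1/4).
T = (9.48×10^9)^(1/4) = 312 K.

T ≈ 312 K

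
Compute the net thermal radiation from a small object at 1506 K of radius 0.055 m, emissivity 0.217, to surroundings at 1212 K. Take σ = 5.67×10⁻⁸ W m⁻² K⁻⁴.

A = 4πr² = 4π × (0.055)² = 0.0380 m².
Q = εσA(T⁴ − T_s⁴). T⁴ − T_s⁴ = (1506)⁴ − (1212)⁴ = 5.14×10^12 − 2.16×10^12 = 2.99×10^12 K⁴.
Q = 0.217 × 5.67×10⁻⁸ × 0.0380 × 2.99×10^12 = 1400 W.

Q ≈ 1400 W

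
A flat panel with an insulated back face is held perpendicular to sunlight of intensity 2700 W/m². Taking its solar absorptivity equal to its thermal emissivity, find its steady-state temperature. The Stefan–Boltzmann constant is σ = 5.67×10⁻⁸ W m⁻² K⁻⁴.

Absorbed flux αS = emitted flux εσT⁴ (one radiating face); with α = ε, T = (S/σ)^(1/4).
T = (2700 / 5.67×10⁻⁸)^(1/4) = (4.76×10^10)^(1/4).
T = 467 K.

T ≈ 467 K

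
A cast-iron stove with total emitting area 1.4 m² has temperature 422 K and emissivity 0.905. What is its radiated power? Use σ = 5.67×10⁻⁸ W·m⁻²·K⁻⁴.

P ≈ 2280 W

P = εσAT⁴ = 0.905 × 5.67×10⁻⁸ × 1.40 × (422)⁴ = 0.905 × 5.67×10⁻⁸ × 1.40 × 3.17×10^10.
P = 2280 W.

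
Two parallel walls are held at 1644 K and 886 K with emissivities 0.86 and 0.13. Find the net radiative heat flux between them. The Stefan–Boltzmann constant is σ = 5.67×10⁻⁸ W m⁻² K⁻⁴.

q ≈ 48300 W/m²

For two large parallel gray plates, q = σ(T₁⁴ − T₂⁴) / (1/ε₁ + 1/ε₂ − 1).
1/ε₁ + 1/ε₂ − 1 = 1/0.86 + 1/0.13 − 1 = 7.855.
T₁⁴ − T₂⁴ = 7.30×10^12 − 6.16×10^11 = 6.69×10^12 K⁴.
q = 5.67×10⁻⁸ × 6.69×10^12 / 7.855 = 48300 W/m².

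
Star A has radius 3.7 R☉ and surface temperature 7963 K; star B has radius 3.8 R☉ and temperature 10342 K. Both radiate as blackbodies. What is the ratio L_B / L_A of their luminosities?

L = 4πR²σT⁴ ∝ R²T⁴, so L_B/L_A = (3.8/3.7)² × (10342/7963)⁴ = 1.05 × 2.85 = 3.00.

L_B/L_A ≈ 3.00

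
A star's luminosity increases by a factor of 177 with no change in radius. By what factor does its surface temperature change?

P ∝ T⁴ ⇒ T ∝ P^(1/4), so T scales by (177)^(1/4) = 3.65.

factor ≈ 3.65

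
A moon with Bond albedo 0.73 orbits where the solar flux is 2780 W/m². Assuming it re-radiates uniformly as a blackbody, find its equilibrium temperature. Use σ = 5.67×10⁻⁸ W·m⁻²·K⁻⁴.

T ≈ 240 K

Power absorbed = (1−a)S·πR²; power emitted = 4πR²σT⁴. Equating and cancelling πR²:
T = ((1−a)S / 4σ)^(1/4) = (751 / (4 × 5.67×10⁻⁸))^(1/4) = (3.31×10^9)^(1/4).
T = 240 K.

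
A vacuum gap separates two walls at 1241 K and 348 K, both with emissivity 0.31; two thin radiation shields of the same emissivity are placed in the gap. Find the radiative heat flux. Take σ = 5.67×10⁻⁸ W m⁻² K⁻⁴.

q ≈ 8170 W/m²

Each of the 3 gaps contributes resistance (2/ε − 1) = 2/0.31 − 1 = 5.452; total = 16.35.
q = σ(T₁⁴ − T₂⁴) / 16.35 = 5.67×10⁻⁸ × 2.36×10^12 / 16.35 = 8170 W/m².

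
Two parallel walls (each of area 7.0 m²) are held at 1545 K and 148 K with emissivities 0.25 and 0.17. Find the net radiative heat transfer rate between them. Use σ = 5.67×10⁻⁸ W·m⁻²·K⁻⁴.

For two large parallel gray plates, q = σ(T₁⁴ − T₂⁴) / (1/ε₁ + 1/ε₂ − 1).
1/ε₁ + 1/ε₂ − 1 = 1/0.25 + 1/0.17 − 1 = 8.882.
T₁⁴ − T₂⁴ = 5.70×10^12 − 4.80×10^8 = 5.70×10^12 K⁴.
q = 5.67×10⁻⁸ × 5.70×10^12 / 8.882 = 36400 W/m².
Q = q·A = 36400 × 7.0 = 2.55×10^5 W.

Q ≈ 2.55×10^5 W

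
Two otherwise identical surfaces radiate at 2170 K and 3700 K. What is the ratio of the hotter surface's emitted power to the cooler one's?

P ∝ T⁴, so the ratio is (3700/2170)⁴ = (1.705)⁴ = 8.45.

ratio ≈ 8.45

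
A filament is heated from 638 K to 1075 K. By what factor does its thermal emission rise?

P ∝ T⁴, so the ratio is (1075/638)⁴ = (1.685)⁴ = 8.06.

ratio ≈ 8.06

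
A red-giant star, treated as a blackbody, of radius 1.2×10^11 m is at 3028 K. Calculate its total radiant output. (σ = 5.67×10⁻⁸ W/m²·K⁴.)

A = 4πr² = 4π × (1.2×10^11)² = 1.81×10^23 m².
P = σAT⁴ = 5.67×10⁻⁸ × 1.81×10^23 × (3028)⁴ = 5.67×10⁻⁸ × 1.81×10^23 × 8.41×10^13.
P = 8.63×10^29 W.

P ≈ 8.63×10^29 W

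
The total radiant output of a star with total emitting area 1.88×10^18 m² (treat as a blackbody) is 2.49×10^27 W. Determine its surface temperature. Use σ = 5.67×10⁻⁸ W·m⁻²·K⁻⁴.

From P = σAT⁴, T = (P / σA)^(1/4) = (2.49×10^27 / (5.67×10⁻⁸ × 1.88×10^18))^(1/4).
T = (2.34×10^16)^(1/4) = 12400 K.

T ≈ 12400 K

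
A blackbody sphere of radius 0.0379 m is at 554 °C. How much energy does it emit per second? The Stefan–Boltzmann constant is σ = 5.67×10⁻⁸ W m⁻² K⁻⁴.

P ≈ 479 W

A = 4πr² = 4π × (0.0379)² = 0.0181 m².
554 °C = 827 K.
P = σAT⁴ = 5.67×10⁻⁸ × 0.0181 × (827)⁴ = 5.67×10⁻⁸ × 0.0181 × 4.68×10^11.
P = 479 W.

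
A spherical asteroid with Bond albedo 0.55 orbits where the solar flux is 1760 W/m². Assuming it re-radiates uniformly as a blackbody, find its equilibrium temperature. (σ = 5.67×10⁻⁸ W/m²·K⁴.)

Power absorbed = (1−a)S·πR²; power emitted = 4πR²σT⁴. Equating and cancelling πR²:
T = ((1−a)S / 4σ)^(1/4) = (792 / (4 × 5.67×10⁻⁸))^(1/4) = (3.49×10^9)^(1/4).
T = 243 K.

T ≈ 243 K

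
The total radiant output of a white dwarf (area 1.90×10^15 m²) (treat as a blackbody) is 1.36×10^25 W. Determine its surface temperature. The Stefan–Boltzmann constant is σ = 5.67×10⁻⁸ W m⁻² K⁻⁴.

T ≈ 18800 K

From P = σAT⁴, T = (P / σA)^(1/4) = (1.36×10^25 / (5.67×10⁻⁸ × 1.90×10^15))^(1/4).
T = (1.26×10^17)^(1/4) = 18800 K.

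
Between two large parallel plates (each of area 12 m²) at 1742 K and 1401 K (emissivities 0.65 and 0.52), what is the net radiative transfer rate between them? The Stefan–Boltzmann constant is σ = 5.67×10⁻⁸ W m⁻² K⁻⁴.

For two large parallel gray plates, q = σ(T₁⁴ − T₂⁴) / (1/ε₁ + 1/ε₂ − 1).
1/ε₁ + 1/ε₂ − 1 = 1/0.65 + 1/0.52 − 1 = 2.462.
T₁⁴ − T₂⁴ = 9.21×10^12 − 3.85×10^12 = 5.36×10^12 K⁴.
q = 5.67×10⁻⁸ × 5.36×10^12 / 2.462 = 1.23×10^5 W/m².
Q = q·A = 1.23×10^5 × 12 = 1.48×10^6 W.

Q ≈ 1.48×10^6 W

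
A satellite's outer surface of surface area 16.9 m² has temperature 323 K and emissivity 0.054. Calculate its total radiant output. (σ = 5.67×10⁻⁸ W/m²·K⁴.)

P ≈ 563 W

Stefan–Boltzmann: P = εσAT⁴ = 0.054 × 5.67×10⁻⁸ × 16.9 × (323)⁴ = 0.054 × 5.67×10⁻⁸ × 16.9 × 1.09×10^10.
P = 563 W.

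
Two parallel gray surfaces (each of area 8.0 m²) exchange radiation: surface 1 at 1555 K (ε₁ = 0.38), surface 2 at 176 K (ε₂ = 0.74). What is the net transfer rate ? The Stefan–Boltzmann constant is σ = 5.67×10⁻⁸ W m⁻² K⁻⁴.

Q ≈ 8.89×10^5 W

For two large parallel gray plates, q = σ(T₁⁴ − T₂⁴) / (1/ε₁ + 1/ε₂ − 1).
1/ε₁ + 1/ε₂ − 1 = 1/0.38 + 1/0.74 − 1 = 2.983.
T₁⁴ − T₂⁴ = 5.85×10^12 − 9.60×10^8 = 5.85×10^12 K⁴.
q = 5.67×10⁻⁸ × 5.85×10^12 / 2.983 = 1.11×10^5 W/m².
Q = q·A = 1.11×10^5 × 8.0 = 8.89×10^5 W.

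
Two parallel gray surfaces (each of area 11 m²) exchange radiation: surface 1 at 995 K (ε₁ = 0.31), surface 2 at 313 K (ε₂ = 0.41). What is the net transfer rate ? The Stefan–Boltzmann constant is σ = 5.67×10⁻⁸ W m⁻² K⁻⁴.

Q ≈ 1.30×10^5 W

For two large parallel gray plates, q = σ(T₁⁴ − T₂⁴) / (1/ε₁ + 1/ε₂ − 1).
1/ε₁ + 1/ε₂ − 1 = 1/0.31 + 1/0.41 − 1 = 4.665.
T₁⁴ − T₂⁴ = 9.80×10^11 − 9.60×10^9 = 9.71×10^11 K⁴.
q = 5.67×10⁻⁸ × 9.71×10^11 / 4.665 = 11800 W/m².
Q = q·A = 11800 × 11 = 1.30×10^5 W.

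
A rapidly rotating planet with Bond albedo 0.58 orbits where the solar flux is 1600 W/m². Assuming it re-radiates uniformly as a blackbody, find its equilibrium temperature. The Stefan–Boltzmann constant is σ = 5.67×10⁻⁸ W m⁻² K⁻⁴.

Power absorbed = (1−a)S·πR²; power emitted = 4πR²σT⁴. Equating and cancelling πR²:
T = ((1−a)S / 4σ)^(1/4) = (672 / (4 × 5.67×10⁻⁸))^(1/4) = (2.96×10^9)^(1/4).
T = 233 K.

T ≈ 233 K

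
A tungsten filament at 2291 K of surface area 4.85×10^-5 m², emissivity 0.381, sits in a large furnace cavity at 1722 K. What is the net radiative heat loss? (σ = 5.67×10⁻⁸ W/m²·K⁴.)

Q = εσA(T⁴ − T_s⁴). T⁴ − T_s⁴ = (2291)⁴ − (1722)⁴ = 2.75×10^13 − 8.79×10^12 = 1.88×10^13 K⁴.
Q = 0.381 × 5.67×10⁻⁸ × 4.85×10^-5 × 1.88×10^13 = 19.7 W.

Q ≈ 19.7 W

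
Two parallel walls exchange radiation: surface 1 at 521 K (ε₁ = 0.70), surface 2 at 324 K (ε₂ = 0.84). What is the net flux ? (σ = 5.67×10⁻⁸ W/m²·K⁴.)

For two large parallel gray plates, q = σ(T₁⁴ − T₂⁴) / (1/ε₁ + 1/ε₂ − 1).
1/ε₁ + 1/ε₂ − 1 = 1/0.70 + 1/0.84 − 1 = 1.619.
T₁⁴ − T₂⁴ = 7.37×10^10 − 1.10×10^10 = 6.27×10^10 K⁴.
q = 5.67×10⁻⁸ × 6.27×10^10 / 1.619 = 2190 W/m².

q ≈ 2190 W/m²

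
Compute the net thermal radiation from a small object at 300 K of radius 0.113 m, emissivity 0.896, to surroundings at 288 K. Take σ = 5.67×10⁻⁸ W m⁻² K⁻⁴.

Q ≈ 9.95 W

A = 4πr² = 4π × (0.113)² = 0.160 m².
Q = εσA(T⁴ − T_s⁴). T⁴ − T_s⁴ = (300)⁴ − (288)⁴ = 8.10×10^9 − 6.88×10^9 = 1.22×10^9 K⁴.
Q = 0.896 × 5.67×10⁻⁸ × 0.160 × 1.22×10^9 = 9.95 W.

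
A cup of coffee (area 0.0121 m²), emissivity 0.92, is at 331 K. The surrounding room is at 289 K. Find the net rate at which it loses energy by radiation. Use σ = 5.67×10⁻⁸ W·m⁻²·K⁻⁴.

Q = εσA(T⁴ − T_s⁴). T⁴ − T_s⁴ = (331)⁴ − (289)⁴ = 1.20×10^10 − 6.98×10^9 = 5.03×10^9 K⁴.
Q = 0.92 × 5.67×10⁻⁸ × 0.0121 × 5.03×10^9 = 3.17 W.

Q ≈ 3.17 W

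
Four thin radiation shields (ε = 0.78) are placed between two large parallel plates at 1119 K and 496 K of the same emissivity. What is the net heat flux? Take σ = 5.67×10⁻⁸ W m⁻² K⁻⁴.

q ≈ 10900 W/m²

Each of the 5 gaps contributes resistance (2/ε − 1) = 2/0.78 − 1 = 1.564; total = 7.821.
q = σ(T₁⁴ − T₂⁴) / 7.821 = 5.67×10⁻⁸ × 1.51×10^12 / 7.821 = 10900 W/m².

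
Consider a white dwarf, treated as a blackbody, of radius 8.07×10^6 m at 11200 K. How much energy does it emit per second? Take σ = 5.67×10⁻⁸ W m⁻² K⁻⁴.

A = 4πr² = 4π × (8.07×10^6)² = 8.18×10^14 m².
P = σAT⁴ = 5.67×10⁻⁸ × 8.18×10^14 × (11200)⁴ = 5.67×10⁻⁸ × 8.18×10^14 × 1.57×10^16.
P = 7.30×10^23 W.

P ≈ 7.30×10^23 W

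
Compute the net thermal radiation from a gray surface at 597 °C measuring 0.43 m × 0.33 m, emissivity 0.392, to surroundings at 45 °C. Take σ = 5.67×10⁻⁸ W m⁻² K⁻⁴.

A = 0.43 × 0.33 = 0.142 m².
Convert: 597 °C = 870 K; 45 °C = 318 K.
Q = εσA(T⁴ − T_s⁴). T⁴ − T_s⁴ = (870)⁴ − (318)⁴ = 5.73×10^11 − 1.02×10^10 = 5.63×10^11 K⁴.
Q = 0.392 × 5.67×10⁻⁸ × 0.142 × 5.63×10^11 = 1770 W.

Q ≈ 1770 W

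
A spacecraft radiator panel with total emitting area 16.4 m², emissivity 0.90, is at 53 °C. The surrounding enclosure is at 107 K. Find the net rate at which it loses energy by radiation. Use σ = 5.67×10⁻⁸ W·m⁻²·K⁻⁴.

Q ≈ 9340 W

Convert: 53 °C = 326 K.
Q = εσA(T⁴ − T_s⁴). T⁴ − T_s⁴ = (326)⁴ − (107)⁴ = 1.13×10^10 − 1.31×10^8 = 1.12×10^10 K⁴.
Q = 0.90 × 5.67×10⁻⁸ × 16.4 × 1.12×10^10 = 9340 W.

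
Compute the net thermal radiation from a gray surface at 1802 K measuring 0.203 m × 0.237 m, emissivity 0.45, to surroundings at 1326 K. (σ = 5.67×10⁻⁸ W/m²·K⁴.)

Q ≈ 9150 W

A = 0.203 × 0.237 = 0.0481 m².
Q = εσA(T⁴ − T_s⁴). T⁴ − T_s⁴ = (1802)⁴ − (1326)⁴ = 1.05×10^13 − 3.09×10^12 = 7.45×10^12 K⁴.
Q = 0.45 × 5.67×10⁻⁸ × 0.0481 × 7.45×10^12 = 9150 W.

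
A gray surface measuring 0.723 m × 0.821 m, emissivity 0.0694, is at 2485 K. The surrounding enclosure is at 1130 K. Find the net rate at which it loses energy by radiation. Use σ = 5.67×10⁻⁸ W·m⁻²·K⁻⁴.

Q ≈ 85300 W

A = 0.723 × 0.821 = 0.594 m².
Q = εσA(T⁴ − T_s⁴). T⁴ − T_s⁴ = (2485)⁴ − (1130)⁴ = 3.81×10^13 − 1.63×10^12 = 3.65×10^13 K⁴.
Q = 0.0694 × 5.67×10⁻⁸ × 0.594 × 3.65×10^13 = 85300 W.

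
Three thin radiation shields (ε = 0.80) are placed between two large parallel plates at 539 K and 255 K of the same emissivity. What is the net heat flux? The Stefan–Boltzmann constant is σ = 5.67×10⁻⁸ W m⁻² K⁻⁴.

Each of the 4 gaps contributes resistance (2/ε − 1) = 2/0.80 − 1 = 1.500; total = 6.000.
q = σ(T₁⁴ − T₂⁴) / 6.000 = 5.67×10⁻⁸ × 8.02×10^10 / 6.000 = 758 W/m².

q ≈ 758 W/m²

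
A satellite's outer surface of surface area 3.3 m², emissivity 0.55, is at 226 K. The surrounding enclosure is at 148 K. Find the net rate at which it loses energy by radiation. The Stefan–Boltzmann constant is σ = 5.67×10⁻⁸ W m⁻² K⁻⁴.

Q = εσA(T⁴ − T_s⁴). T⁴ − T_s⁴ = (226)⁴ − (148)⁴ = 2.61×10^9 − 4.80×10^8 = 2.13×10^9 K⁴.
Q = 0.55 × 5.67×10⁻⁸ × 3.30 × 2.13×10^9 = 219 W.

Q ≈ 219 W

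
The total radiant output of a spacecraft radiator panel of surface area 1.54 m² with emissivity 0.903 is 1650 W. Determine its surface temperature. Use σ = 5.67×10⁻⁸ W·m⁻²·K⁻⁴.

From P = εσAT⁴, T = (P / εσA)^(1/4) = (1650 / (0.903 × 5.67×10⁻⁸ × 1.54))^(1/4).
T = (2.09×10^10)^(1/4) = 380 K.

T ≈ 380 K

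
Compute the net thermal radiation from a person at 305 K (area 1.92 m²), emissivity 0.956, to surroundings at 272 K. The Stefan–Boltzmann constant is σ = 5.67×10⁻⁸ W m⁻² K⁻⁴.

Q ≈ 331 W

Q = εσA(T⁴ − T_s⁴). T⁴ − T_s⁴ = (305)⁴ − (272)⁴ = 8.65×10^9 − 5.47×10^9 = 3.18×10^9 K⁴.
Q = 0.956 × 5.67×10⁻⁸ × 1.92 × 3.18×10^9 = 331 W.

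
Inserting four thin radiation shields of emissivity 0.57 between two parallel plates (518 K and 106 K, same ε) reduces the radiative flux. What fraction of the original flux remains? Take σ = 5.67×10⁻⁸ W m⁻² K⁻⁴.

With N identical shields there are N+1 = 5 gaps in series, each with the same radiative resistance, so the flux falls to 1/(N+1) of its unshielded value.

ratio ≈ 0.200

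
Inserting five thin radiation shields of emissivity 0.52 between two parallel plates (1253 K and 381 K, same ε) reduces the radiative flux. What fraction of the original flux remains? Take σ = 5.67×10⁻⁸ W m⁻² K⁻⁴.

ratio ≈ 0.167

With N identical shields there are N+1 = 6 gaps in series, each with the same radiative resistance, so the flux falls to 1/(N+1) of its unshielded value.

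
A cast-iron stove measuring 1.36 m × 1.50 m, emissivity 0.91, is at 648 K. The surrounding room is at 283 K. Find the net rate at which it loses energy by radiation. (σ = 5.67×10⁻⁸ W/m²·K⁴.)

Q ≈ 17900 W

A = 1.36 × 1.50 = 2.04 m².
Q = εσA(T⁴ − T_s⁴). T⁴ − T_s⁴ = (648)⁴ − (283)⁴ = 1.76×10^11 − 6.41×10^9 = 1.70×10^11 K⁴.
Q = 0.91 × 5.67×10⁻⁸ × 2.04 × 1.70×10^11 = 17900 W.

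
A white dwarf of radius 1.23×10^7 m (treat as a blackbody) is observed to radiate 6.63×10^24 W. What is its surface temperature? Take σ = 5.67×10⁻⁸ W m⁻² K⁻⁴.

T ≈ 15700 K

A = 4πr² = 4π × (1.23×10^7)² = 1.90×10^15 m².
From P = σAT⁴, T = (P / σA)^(1/4) = (6.63×10^24 / (5.67×10⁻⁸ × 1.90×10^15))^(1/4).
T = (6.15×10^16)^(1/4) = 15700 K.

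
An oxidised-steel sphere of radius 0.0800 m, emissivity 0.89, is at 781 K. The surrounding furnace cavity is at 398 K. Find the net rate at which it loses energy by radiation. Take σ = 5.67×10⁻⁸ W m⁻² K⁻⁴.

Q ≈ 1410 W

A = 4πr² = 4π × (0.0800)² = 0.0804 m².
Q = εσA(T⁴ − T_s⁴). T⁴ − T_s⁴ = (781)⁴ − (398)⁴ = 3.72×10^11 − 2.51×10^10 = 3.47×10^11 K⁴.
Q = 0.89 × 5.67×10⁻⁸ × 0.0804 × 3.47×10^11 = 1410 W.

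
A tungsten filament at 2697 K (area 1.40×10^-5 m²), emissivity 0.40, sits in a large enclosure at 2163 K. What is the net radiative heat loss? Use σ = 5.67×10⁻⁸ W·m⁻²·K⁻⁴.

Q ≈ 9.85 W

Q = εσA(T⁴ − T_s⁴). T⁴ − T_s⁴ = (2697)⁴ − (2163)⁴ = 5.29×10^13 − 2.19×10^13 = 3.10×10^13 K⁴.
Q = 0.40 × 5.67×10⁻⁸ × 1.40×10^-5 × 3.10×10^13 = 9.85 W.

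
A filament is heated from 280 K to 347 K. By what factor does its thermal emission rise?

ratio ≈ 2.36

P ∝ T⁴, so the ratio is (347/280)⁴ = (1.239)⁴ = 2.36.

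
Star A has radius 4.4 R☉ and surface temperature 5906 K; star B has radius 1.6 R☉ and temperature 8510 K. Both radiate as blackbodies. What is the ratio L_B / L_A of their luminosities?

L = 4πR²σT⁴ ∝ R²T⁴, so L_B/L_A = (1.6/4.4)² × (8510/5906)⁴ = 0.132 × 4.31 = 0.570.

L_B/L_A ≈ 0.570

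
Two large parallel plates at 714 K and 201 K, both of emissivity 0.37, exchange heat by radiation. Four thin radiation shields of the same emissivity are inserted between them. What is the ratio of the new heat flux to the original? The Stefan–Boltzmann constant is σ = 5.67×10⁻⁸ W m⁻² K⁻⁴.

ratio ≈ 0.200

With N identical shields there are N+1 = 5 gaps in series, each with the same radiative resistance, so the flux falls to 1/(N+1) of its unshielded value.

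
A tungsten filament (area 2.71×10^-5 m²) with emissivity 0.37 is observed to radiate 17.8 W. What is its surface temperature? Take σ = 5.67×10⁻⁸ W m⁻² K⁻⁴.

From P = εσAT⁴, T = (P / εσA)^(1/4) = (17.8 / (0.37 × 5.67×10⁻⁸ × 2.71×10^-5))^(1/4).
T = (3.13×10^13)^(1/4) = 2370 K.

T ≈ 2370 K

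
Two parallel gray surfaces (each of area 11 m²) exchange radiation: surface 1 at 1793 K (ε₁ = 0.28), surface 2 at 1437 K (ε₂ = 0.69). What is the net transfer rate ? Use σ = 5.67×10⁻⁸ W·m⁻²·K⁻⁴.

For two large parallel gray plates, q = σ(T₁⁴ − T₂⁴) / (1/ε₁ + 1/ε₂ − 1).
1/ε₁ + 1/ε₂ − 1 = 1/0.28 + 1/0.69 − 1 = 4.021.
T₁⁴ − T₂⁴ = 1.03×10^13 − 4.26×10^12 = 6.07×10^12 K⁴.
q = 5.67×10⁻⁸ × 6.07×10^12 / 4.021 = 85600 W/m².
Q = q·A = 85600 × 11 = 9.42×10^5 W.

Q ≈ 9.42×10^5 W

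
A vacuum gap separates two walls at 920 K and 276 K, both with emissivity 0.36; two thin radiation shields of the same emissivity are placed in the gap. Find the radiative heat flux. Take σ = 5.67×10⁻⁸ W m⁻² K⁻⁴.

Each of the 3 gaps contributes resistance (2/ε − 1) = 2/0.36 − 1 = 4.556; total = 13.67.
q = σ(T₁⁴ − T₂⁴) / 13.67 = 5.67×10⁻⁸ × 7.11×10^11 / 13.67 = 2950 W/m².

q ≈ 2950 W/m²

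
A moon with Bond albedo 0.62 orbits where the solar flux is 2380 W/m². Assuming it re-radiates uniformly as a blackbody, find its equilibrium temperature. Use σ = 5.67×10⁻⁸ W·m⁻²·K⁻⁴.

Power absorbed = (1−a)S·πR²; power emitted = 4πR²σT⁴. Equating and cancelling πR²:
T = ((1−a)S / 4σ)^(1/4) = (904 / (4 × 5.67×10⁻⁸))^(1/4) = (3.99×10^9)^(1/4).
T = 251 K.

T ≈ 251 K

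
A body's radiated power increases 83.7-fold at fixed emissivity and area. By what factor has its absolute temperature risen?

factor ≈ 3.02

P ∝ T⁴ ⇒ T ∝ P^(1/4), so T scales by (83.7)^(1/4) = 3.02.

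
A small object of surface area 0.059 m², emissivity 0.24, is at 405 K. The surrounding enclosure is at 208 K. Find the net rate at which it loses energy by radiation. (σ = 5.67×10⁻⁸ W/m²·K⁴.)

Q ≈ 20.1 W

Q = εσA(T⁴ − T_s⁴). T⁴ − T_s⁴ = (405)⁴ − (208)⁴ = 2.69×10^10 − 1.87×10^9 = 2.50×10^10 K⁴.
Q = 0.24 × 5.67×10⁻⁸ × 0.0590 × 2.50×10^10 = 20.1 W.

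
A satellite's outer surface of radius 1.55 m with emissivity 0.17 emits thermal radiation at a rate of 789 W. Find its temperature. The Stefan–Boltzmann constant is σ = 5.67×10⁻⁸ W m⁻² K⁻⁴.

A = 4πr² = 4π × (1.55)² = 30.2 m².
From P = εσAT⁴, T = (P / εσA)^(1/4) = (789 / (0.17 × 5.67×10⁻⁸ × 30.2))^(1/4).
T = (2.71×10^9)^(1/4) = 228 K.

T ≈ 228 K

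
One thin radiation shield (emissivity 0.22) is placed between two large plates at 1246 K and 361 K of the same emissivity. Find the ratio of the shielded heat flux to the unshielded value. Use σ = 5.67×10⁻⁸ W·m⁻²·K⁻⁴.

With N identical shields there are N+1 = 2 gaps in series, each with the same radiative resistance, so the flux falls to 1/(N+1) of its unshielded value.

ratio ≈ 0.500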